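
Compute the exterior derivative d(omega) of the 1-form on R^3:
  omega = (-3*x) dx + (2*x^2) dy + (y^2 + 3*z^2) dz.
d(omega) = (4*x) dx ∧ dy + (2*y) dy ∧ dz

For a 1-form omega = sum_i f_i dx_i, the exterior derivative is
  d(omega) = sum_{i < j} (∂f_j/∂x_i - ∂f_i/∂x_j) dx_i ∧ dx_j.
  coefficient of dx ∧ dy: ∂f_2/∂x - ∂f_1/∂y = ∂(2*x^2)/∂x - ∂(-3*x)/∂y = 4*x
  coefficient of dy ∧ dz: ∂f_3/∂y - ∂f_2/∂z = ∂(y^2 + 3*z^2)/∂y - ∂(2*x^2)/∂z = 2*y
Assembling: d(omega) = (4*x) dx ∧ dy + (2*y) dy ∧ dz.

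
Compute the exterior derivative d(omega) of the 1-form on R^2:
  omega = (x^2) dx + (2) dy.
d(omega) = 0

For a 1-form omega = sum_i f_i dx_i, the exterior derivative is
  d(omega) = sum_{i < j} (∂f_j/∂x_i - ∂f_i/∂x_j) dx_i ∧ dx_j.

Assembling: d(omega) = 0.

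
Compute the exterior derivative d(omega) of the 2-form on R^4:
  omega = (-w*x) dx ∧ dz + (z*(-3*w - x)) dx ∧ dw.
d(omega) = (3*w) dx ∧ dz ∧ dw

For a 2-form omega = sum_{i<j} g_{ij} dx_i ∧ dx_j, the exterior derivative is
  d(omega) = sum_{i<j} d(g_{ij}) ∧ dx_i ∧ dx_j = sum_{i<j, k} (∂g_{ij}/∂x_k) dx_k ∧ dx_i ∧ dx_j.
Expand each term, using dx_k ∧ dx_i ∧ dx_j = sgn(permutation) dx_{(a)} ∧ dx_{(b)} ∧ dx_{(c)} with (a < b < c) sorted:
  d(-w*x) includes (∂/∂w)(-w*x) dw = (-x) dw, which multiplied by dx ∧ dz gives (-x) dx ∧ dz ∧ dw
  d(z*(-3*w - x)) includes (∂/∂z)(z*(-3*w - x)) dz = (-3*w - x) dz, which multiplied by dx ∧ dw gives (3*w + x) dx ∧ dz ∧ dw
Collecting like 3-forms: d(omega) = (3*w) dx ∧ dz ∧ dw.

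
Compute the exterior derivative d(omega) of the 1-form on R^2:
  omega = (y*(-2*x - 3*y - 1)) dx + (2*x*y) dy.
d(omega) = (2*x + 8*y + 1) dx ∧ dy

For a 1-form omega = sum_i f_i dx_i, the exterior derivative is
  d(omega) = sum_{i < j} (∂f_j/∂x_i - ∂f_i/∂x_j) dx_i ∧ dx_j.
  coefficient of dx ∧ dy: ∂f_2/∂x - ∂f_1/∂y = ∂(2*x*y)/∂x - ∂(y*(-2*x - 3*y - 1))/∂y = 2*x + 8*y + 1
Assembling: d(omega) = (2*x + 8*y + 1) dx ∧ dy.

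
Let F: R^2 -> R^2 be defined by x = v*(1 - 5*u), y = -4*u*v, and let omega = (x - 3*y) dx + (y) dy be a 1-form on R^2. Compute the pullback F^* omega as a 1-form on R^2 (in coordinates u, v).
F^* omega = (v^2*(-19*u - 5)) du + (v*(-19*u^2 + 2*u + 1)) dv

Using F^*(f dg) = (f ∘ F) d(g ∘ F), substitute each coordinate x_i by F_i(u, v) in f_i, and replace dx_i by d F_i = (∂F_i/∂u) du + (∂F_i/∂v) dv.
  For the x component: f_1(F) = v*(7*u + 1); d F_1 = (-5*v) du + (1 - 5*u) dv
  For the y component: f_2(F) = -4*u*v; d F_2 = (-4*v) du + (-4*u) dv
Combining and collecting du, dv coefficients:
  coeff of du: v^2*(-19*u - 5)
  coeff of dv: v*(-19*u^2 + 2*u + 1)
F^* omega = (v^2*(-19*u - 5)) du + (v*(-19*u^2 + 2*u + 1)) dv.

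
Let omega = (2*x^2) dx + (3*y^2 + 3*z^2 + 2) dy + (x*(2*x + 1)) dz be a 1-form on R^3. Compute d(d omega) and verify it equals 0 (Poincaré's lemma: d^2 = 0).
d(d omega) = 0

Step 1: d omega = sum_{i<j} (∂f_j/∂x_i - ∂f_i/∂x_j) dx_i ∧ dx_j:
  coeff of dx ∧ dy: 0
  coeff of dx ∧ dz: 4*x + 1
  coeff of dy ∧ dz: -6*z
Step 2: Apply d again to each 2-form coefficient. The only possible 3-form in R^3 is dx ∧ dy ∧ dz, with coefficient
  ∂(coeff of dy∧dz)/∂x - ∂(coeff of dx∧dz)/∂y + ∂(coeff of dx∧dy)/∂z
  = ∂/∂x (-6*z) - ∂/∂y (4*x + 1) + ∂/∂z (0).
Each of these terms simplifies to sums of mixed partials that cancel in pairs. The result is 0 (by equality of mixed partials for smooth functions — Schwarz / Clairaut).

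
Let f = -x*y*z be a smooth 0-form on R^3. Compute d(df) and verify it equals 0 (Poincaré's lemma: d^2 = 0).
d(df) = 0

Step 1: df = sum_i (∂f/∂x_i) dx_i = (-y*z) dx + (-x*z) dy + (-x*y) dz.
Step 2: Apply d again. Using the 1-form formula, the coefficient of dx ∧ dy in d(df) is ∂^2 f/∂x ∂y - ∂^2 f/∂y ∂x = (-z) - (-z) = 0 (equality of mixed partials for smooth f).
Similarly for dx ∧ dz and dy ∧ dz — all coefficients vanish. So d(df) = 0.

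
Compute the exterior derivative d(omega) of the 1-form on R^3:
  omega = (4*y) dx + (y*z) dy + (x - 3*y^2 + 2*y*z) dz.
d(omega) = (-4) dx ∧ dy + (1) dx ∧ dz + (-7*y + 2*z) dy ∧ dz

For a 1-form omega = sum_i f_i dx_i, the exterior derivative is
  d(omega) = sum_{i < j} (∂f_j/∂x_i - ∂f_i/∂x_j) dx_i ∧ dx_j.
  coefficient of dx ∧ dy: ∂f_2/∂x - ∂f_1/∂y = ∂(y*z)/∂x - ∂(4*y)/∂y = -4
  coefficient of dx ∧ dz: ∂f_3/∂x - ∂f_1/∂z = ∂(x - 3*y^2 + 2*y*z)/∂x - ∂(4*y)/∂z = 1
  coefficient of dy ∧ dz: ∂f_3/∂y - ∂f_2/∂z = ∂(x - 3*y^2 + 2*y*z)/∂y - ∂(y*z)/∂z = -7*y + 2*z
Assembling: d(omega) = (-4) dx ∧ dy + (1) dx ∧ dz + (-7*y + 2*z) dy ∧ dz.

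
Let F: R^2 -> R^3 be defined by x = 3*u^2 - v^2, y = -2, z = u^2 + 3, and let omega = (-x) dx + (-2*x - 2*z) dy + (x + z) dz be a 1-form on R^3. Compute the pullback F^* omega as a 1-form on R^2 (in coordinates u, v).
F^* omega = (2*u*(-5*u^2 + 2*v^2 + 3)) du + (2*v*(3*u^2 - v^2)) dv

Using F^*(f dg) = (f ∘ F) d(g ∘ F), substitute each coordinate x_i by F_i(u, v) in f_i, and replace dx_i by d F_i = (∂F_i/∂u) du + (∂F_i/∂v) dv.
  For the x component: f_1(F) = -3*u^2 + v^2; d F_1 = (6*u) du + (-2*v) dv
  For the y component: f_2(F) = -8*u^2 + 2*v^2 - 6; d F_2 = (0) du + (0) dv
  For the z component: f_3(F) = 4*u^2 - v^2 + 3; d F_3 = (2*u) du + (0) dv
Combining and collecting du, dv coefficients:
  coeff of du: 2*u*(-5*u^2 + 2*v^2 + 3)
  coeff of dv: 2*v*(3*u^2 - v^2)
F^* omega = (2*u*(-5*u^2 + 2*v^2 + 3)) du + (2*v*(3*u^2 - v^2)) dv.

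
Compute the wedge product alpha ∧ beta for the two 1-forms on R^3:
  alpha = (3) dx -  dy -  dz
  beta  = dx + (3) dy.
alpha ∧ beta = (10) dx ∧ dy + (1) dx ∧ dz + (3) dy ∧ dz

Distribute the wedge, using dx_i ∧ dx_j = -dx_j ∧ dx_i and dx_i ∧ dx_i = 0. For each pair (i, j) with i < j, the coefficient of dx_i ∧ dx_j in alpha ∧ beta is (alpha_i * beta_j - alpha_j * beta_i). Collecting: alpha ∧ beta = (10) dx ∧ dy + (1) dx ∧ dz + (3) dy ∧ dz.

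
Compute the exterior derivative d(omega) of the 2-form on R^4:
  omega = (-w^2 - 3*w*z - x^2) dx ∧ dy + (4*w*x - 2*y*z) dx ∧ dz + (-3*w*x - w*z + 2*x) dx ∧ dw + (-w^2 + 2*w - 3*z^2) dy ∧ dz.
d(omega) = (-3*w + 2*z) dx ∧ dy ∧ dz + (-2*w - 3*z) dx ∧ dy ∧ dw + (w + 4*x) dx ∧ dz ∧ dw + (2 - 2*w) dy ∧ dz ∧ dw

For a 2-form omega = sum_{i<j} g_{ij} dx_i ∧ dx_j, the exterior derivative is
  d(omega) = sum_{i<j} d(g_{ij}) ∧ dx_i ∧ dx_j = sum_{i<j, k} (∂g_{ij}/∂x_k) dx_k ∧ dx_i ∧ dx_j.
Expand each term, using dx_k ∧ dx_i ∧ dx_j = sgn(permutation) dx_{(a)} ∧ dx_{(b)} ∧ dx_{(c)} with (a < b < c) sorted:
  d(-w^2 - 3*w*z - x^2) includes (∂/∂z)(-w^2 - 3*w*z - x^2) dz = (-3*w) dz, which multiplied by dx ∧ dy gives (-3*w) dx ∧ dy ∧ dz
  d(-w^2 - 3*w*z - x^2) includes (∂/∂w)(-w^2 - 3*w*z - x^2) dw = (-2*w - 3*z) dw, which multiplied by dx ∧ dy gives (-2*w - 3*z) dx ∧ dy ∧ dw
  d(4*w*x - 2*y*z) includes (∂/∂y)(4*w*x - 2*y*z) dy = (-2*z) dy, which multiplied by dx ∧ dz gives (2*z) dx ∧ dy ∧ dz
  d(4*w*x - 2*y*z) includes (∂/∂w)(4*w*x - 2*y*z) dw = (4*x) dw, which multiplied by dx ∧ dz gives (4*x) dx ∧ dz ∧ dw
  d(-3*w*x - w*z + 2*x) includes (∂/∂z)(-3*w*x - w*z + 2*x) dz = (-w) dz, which multiplied by dx ∧ dw gives (w) dx ∧ dz ∧ dw
  d(-w^2 + 2*w - 3*z^2) includes (∂/∂w)(-w^2 + 2*w - 3*z^2) dw = (2 - 2*w) dw, which multiplied by dy ∧ dz gives (2 - 2*w) dy ∧ dz ∧ dw
Collecting like 3-forms: d(omega) = (-3*w + 2*z) dx ∧ dy ∧ dz + (-2*w - 3*z) dx ∧ dy ∧ dw + (w + 4*x) dx ∧ dz ∧ dw + (2 - 2*w) dy ∧ dz ∧ dw.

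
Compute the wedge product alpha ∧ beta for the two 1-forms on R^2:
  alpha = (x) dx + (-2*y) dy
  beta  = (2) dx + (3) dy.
alpha ∧ beta = (3*x + 4*y) dx ∧ dy

Distribute the wedge, using dx_i ∧ dx_j = -dx_j ∧ dx_i and dx_i ∧ dx_i = 0. For each pair (i, j) with i < j, the coefficient of dx_i ∧ dx_j in alpha ∧ beta is (alpha_i * beta_j - alpha_j * beta_i). Collecting: alpha ∧ beta = (3*x + 4*y) dx ∧ dy.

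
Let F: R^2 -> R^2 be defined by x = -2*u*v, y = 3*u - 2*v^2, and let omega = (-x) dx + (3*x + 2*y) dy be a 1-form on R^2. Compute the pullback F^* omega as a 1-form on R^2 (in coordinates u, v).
F^* omega = (-4*u*v^2 - 18*u*v + 18*u - 12*v^2) du + (4*v*(-u^2 + 6*u*v - 6*u + 4*v^2)) dv

Using F^*(f dg) = (f ∘ F) d(g ∘ F), substitute each coordinate x_i by F_i(u, v) in f_i, and replace dx_i by d F_i = (∂F_i/∂u) du + (∂F_i/∂v) dv.
  For the x component: f_1(F) = 2*u*v; d F_1 = (-2*v) du + (-2*u) dv
  For the y component: f_2(F) = -6*u*v + 6*u - 4*v^2; d F_2 = (3) du + (-4*v) dv
Combining and collecting du, dv coefficients:
  coeff of du: -4*u*v^2 - 18*u*v + 18*u - 12*v^2
  coeff of dv: 4*v*(-u^2 + 6*u*v - 6*u + 4*v^2)
F^* omega = (-4*u*v^2 - 18*u*v + 18*u - 12*v^2) du + (4*v*(-u^2 + 6*u*v - 6*u + 4*v^2)) dv.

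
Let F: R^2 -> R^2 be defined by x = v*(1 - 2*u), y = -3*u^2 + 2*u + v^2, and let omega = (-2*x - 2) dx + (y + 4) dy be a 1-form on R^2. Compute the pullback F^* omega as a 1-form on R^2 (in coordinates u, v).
F^* omega = (18*u^3 - 18*u^2 - 14*u*v^2 - 20*u + 6*v^2 + 4*v + 8) du + (-14*u^2*v + 12*u*v + 4*u + 2*v^3 + 6*v - 2) dv

Using F^*(f dg) = (f ∘ F) d(g ∘ F), substitute each coordinate x_i by F_i(u, v) in f_i, and replace dx_i by d F_i = (∂F_i/∂u) du + (∂F_i/∂v) dv.
  For the x component: f_1(F) = 4*u*v - 2*v - 2; d F_1 = (-2*v) du + (1 - 2*u) dv
  For the y component: f_2(F) = -3*u^2 + 2*u + v^2 + 4; d F_2 = (2 - 6*u) du + (2*v) dv
Combining and collecting du, dv coefficients:
  coeff of du: 18*u^3 - 18*u^2 - 14*u*v^2 - 20*u + 6*v^2 + 4*v + 8
  coeff of dv: -14*u^2*v + 12*u*v + 4*u + 2*v^3 + 6*v - 2
F^* omega = (18*u^3 - 18*u^2 - 14*u*v^2 - 20*u + 6*v^2 + 4*v + 8) du + (-14*u^2*v + 12*u*v + 4*u + 2*v^3 + 6*v - 2) dv.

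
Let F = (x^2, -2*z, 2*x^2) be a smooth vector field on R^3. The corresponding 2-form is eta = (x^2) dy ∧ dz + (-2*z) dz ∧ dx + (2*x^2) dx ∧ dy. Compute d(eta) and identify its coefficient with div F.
d(eta) = (2*x) dx ∧ dy ∧ dz; div F = 2*x

For a 2-form in R^3 of the form above, applying d gives a 3-form with coefficient ∂P/∂x + ∂Q/∂y + ∂R/∂z:
  ∂P/∂x = 2*x
  ∂Q/∂y = 0
  ∂R/∂z = 0
Sum = 2*x, which is exactly div F.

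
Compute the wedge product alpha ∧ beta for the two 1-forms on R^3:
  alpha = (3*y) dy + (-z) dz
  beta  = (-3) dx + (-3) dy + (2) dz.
alpha ∧ beta = (9*y) dx ∧ dy + (6*y - 3*z) dy ∧ dz + (-3*z) dx ∧ dz

Distribute the wedge, using dx_i ∧ dx_j = -dx_j ∧ dx_i and dx_i ∧ dx_i = 0. For each pair (i, j) with i < j, the coefficient of dx_i ∧ dx_j in alpha ∧ beta is (alpha_i * beta_j - alpha_j * beta_i). Collecting: alpha ∧ beta = (9*y) dx ∧ dy + (6*y - 3*z) dy ∧ dz + (-3*z) dx ∧ dz.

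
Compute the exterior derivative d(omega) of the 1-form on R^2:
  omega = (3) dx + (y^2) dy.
d(omega) = 0

For a 1-form omega = sum_i f_i dx_i, the exterior derivative is
  d(omega) = sum_{i < j} (∂f_j/∂x_i - ∂f_i/∂x_j) dx_i ∧ dx_j.

Assembling: d(omega) = 0.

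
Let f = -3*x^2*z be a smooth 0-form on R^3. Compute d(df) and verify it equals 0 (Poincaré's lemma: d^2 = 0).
d(df) = 0

Step 1: df = sum_i (∂f/∂x_i) dx_i = (-6*x*z) dx + (0) dy + (-3*x^2) dz.
Step 2: Apply d again. Using the 1-form formula, the coefficient of dx ∧ dy in d(df) is ∂^2 f/∂x ∂y - ∂^2 f/∂y ∂x = (0) - (0) = 0 (equality of mixed partials for smooth f).
Similarly for dx ∧ dz and dy ∧ dz — all coefficients vanish. So d(df) = 0.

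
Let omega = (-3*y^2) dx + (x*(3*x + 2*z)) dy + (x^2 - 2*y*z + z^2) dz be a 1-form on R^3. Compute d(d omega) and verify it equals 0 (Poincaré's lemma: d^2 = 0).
d(d omega) = 0

Step 1: d omega = sum_{i<j} (∂f_j/∂x_i - ∂f_i/∂x_j) dx_i ∧ dx_j:
  coeff of dx ∧ dy: 6*x + 6*y + 2*z
  coeff of dx ∧ dz: 2*x
  coeff of dy ∧ dz: -2*x - 2*z
Step 2: Apply d again to each 2-form coefficient. The only possible 3-form in R^3 is dx ∧ dy ∧ dz, with coefficient
  ∂(coeff of dy∧dz)/∂x - ∂(coeff of dx∧dz)/∂y + ∂(coeff of dx∧dy)/∂z
  = ∂/∂x (-2*x - 2*z) - ∂/∂y (2*x) + ∂/∂z (6*x + 6*y + 2*z).
Each of these terms simplifies to sums of mixed partials that cancel in pairs. The result is 0 (by equality of mixed partials for smooth functions — Schwarz / Clairaut).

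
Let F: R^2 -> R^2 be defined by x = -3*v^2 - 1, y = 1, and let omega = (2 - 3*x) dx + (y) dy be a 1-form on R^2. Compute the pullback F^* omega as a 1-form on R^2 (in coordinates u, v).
F^* omega = (-54*v^3 - 30*v) dv

Using F^*(f dg) = (f ∘ F) d(g ∘ F), substitute each coordinate x_i by F_i(u, v) in f_i, and replace dx_i by d F_i = (∂F_i/∂u) du + (∂F_i/∂v) dv.
  For the x component: f_1(F) = 9*v^2 + 5; d F_1 = (0) du + (-6*v) dv
  For the y component: f_2(F) = 1; d F_2 = (0) du + (0) dv
Combining and collecting du, dv coefficients:
  coeff of du: 0
  coeff of dv: -54*v^3 - 30*v
F^* omega = (-54*v^3 - 30*v) dv.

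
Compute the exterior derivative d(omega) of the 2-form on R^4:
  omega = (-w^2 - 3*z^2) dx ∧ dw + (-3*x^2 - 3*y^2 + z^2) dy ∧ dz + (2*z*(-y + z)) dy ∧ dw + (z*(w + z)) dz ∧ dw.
d(omega) = (6*z) dx ∧ dz ∧ dw + (-6*x) dx ∧ dy ∧ dz + (2*y - 4*z) dy ∧ dz ∧ dw

For a 2-form omega = sum_{i<j} g_{ij} dx_i ∧ dx_j, the exterior derivative is
  d(omega) = sum_{i<j} d(g_{ij}) ∧ dx_i ∧ dx_j = sum_{i<j, k} (∂g_{ij}/∂x_k) dx_k ∧ dx_i ∧ dx_j.
Expand each term, using dx_k ∧ dx_i ∧ dx_j = sgn(permutation) dx_{(a)} ∧ dx_{(b)} ∧ dx_{(c)} with (a < b < c) sorted:
  d(-w^2 - 3*z^2) includes (∂/∂z)(-w^2 - 3*z^2) dz = (-6*z) dz, which multiplied by dx ∧ dw gives (6*z) dx ∧ dz ∧ dw
  d(-3*x^2 - 3*y^2 + z^2) includes (∂/∂x)(-3*x^2 - 3*y^2 + z^2) dx = (-6*x) dx, which multiplied by dy ∧ dz gives (-6*x) dx ∧ dy ∧ dz
  d(2*z*(-y + z)) includes (∂/∂z)(2*z*(-y + z)) dz = (-2*y + 4*z) dz, which multiplied by dy ∧ dw gives (2*y - 4*z) dy ∧ dz ∧ dw
Collecting like 3-forms: d(omega) = (6*z) dx ∧ dz ∧ dw + (-6*x) dx ∧ dy ∧ dz + (2*y - 4*z) dy ∧ dz ∧ dw.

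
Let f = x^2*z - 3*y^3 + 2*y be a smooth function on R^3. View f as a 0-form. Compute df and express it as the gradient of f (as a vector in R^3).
df = (2*x*z) dx + (2 - 9*y^2) dy + (x^2) dz; grad f = (2*x*z, 2 - 9*y^2, x^2)

For a 0-form f, d f = (∂f/∂x) dx + (∂f/∂y) dy + (∂f/∂z) dz. The components of the vector representation are exactly the entries of grad f in Cartesian coordinates:
  ∂f/∂x = 2*x*z
  ∂f/∂y = 2 - 9*y^2
  ∂f/∂z = x^2.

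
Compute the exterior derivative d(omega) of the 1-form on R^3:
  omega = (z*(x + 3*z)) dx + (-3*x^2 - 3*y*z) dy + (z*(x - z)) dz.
d(omega) = (-6*x) dx ∧ dy + (-x - 5*z) dx ∧ dz + (3*y) dy ∧ dz

For a 1-form omega = sum_i f_i dx_i, the exterior derivative is
  d(omega) = sum_{i < j} (∂f_j/∂x_i - ∂f_i/∂x_j) dx_i ∧ dx_j.
  coefficient of dx ∧ dy: ∂f_2/∂x - ∂f_1/∂y = ∂(-3*x^2 - 3*y*z)/∂x - ∂(z*(x + 3*z))/∂y = -6*x
  coefficient of dx ∧ dz: ∂f_3/∂x - ∂f_1/∂z = ∂(z*(x - z))/∂x - ∂(z*(x + 3*z))/∂z = -x - 5*z
  coefficient of dy ∧ dz: ∂f_3/∂y - ∂f_2/∂z = ∂(z*(x - z))/∂y - ∂(-3*x^2 - 3*y*z)/∂z = 3*y
Assembling: d(omega) = (-6*x) dx ∧ dy + (-x - 5*z) dx ∧ dz + (3*y) dy ∧ dz.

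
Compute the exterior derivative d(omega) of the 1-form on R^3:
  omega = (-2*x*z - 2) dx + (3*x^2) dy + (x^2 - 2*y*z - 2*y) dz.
d(omega) = (6*x) dx ∧ dy + (4*x) dx ∧ dz + (-2*z - 2) dy ∧ dz

For a 1-form omega = sum_i f_i dx_i, the exterior derivative is
  d(omega) = sum_{i < j} (∂f_j/∂x_i - ∂f_i/∂x_j) dx_i ∧ dx_j.
  coefficient of dx ∧ dy: ∂f_2/∂x - ∂f_1/∂y = ∂(3*x^2)/∂x - ∂(-2*x*z - 2)/∂y = 6*x
  coefficient of dx ∧ dz: ∂f_3/∂x - ∂f_1/∂z = ∂(x^2 - 2*y*z - 2*y)/∂x - ∂(-2*x*z - 2)/∂z = 4*x
  coefficient of dy ∧ dz: ∂f_3/∂y - ∂f_2/∂z = ∂(x^2 - 2*y*z - 2*y)/∂y - ∂(3*x^2)/∂z = -2*z - 2
Assembling: d(omega) = (6*x) dx ∧ dy + (4*x) dx ∧ dz + (-2*z - 2) dy ∧ dz.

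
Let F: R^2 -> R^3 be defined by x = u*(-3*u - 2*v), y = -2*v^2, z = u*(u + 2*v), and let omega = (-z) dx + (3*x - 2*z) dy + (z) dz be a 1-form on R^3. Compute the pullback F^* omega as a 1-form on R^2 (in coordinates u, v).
F^* omega = (4*u*(2*u^2 + 5*u*v + 2*v^2)) du + (4*u*(u^2 + 13*u*v + 10*v^2)) dv

Using F^*(f dg) = (f ∘ F) d(g ∘ F), substitute each coordinate x_i by F_i(u, v) in f_i, and replace dx_i by d F_i = (∂F_i/∂u) du + (∂F_i/∂v) dv.
  For the x component: f_1(F) = u*(-u - 2*v); d F_1 = (-6*u - 2*v) du + (-2*u) dv
  For the y component: f_2(F) = u*(-11*u - 10*v); d F_2 = (0) du + (-4*v) dv
  For the z component: f_3(F) = u*(u + 2*v); d F_3 = (2*u + 2*v) du + (2*u) dv
Combining and collecting du, dv coefficients:
  coeff of du: 4*u*(2*u^2 + 5*u*v + 2*v^2)
  coeff of dv: 4*u*(u^2 + 13*u*v + 10*v^2)
F^* omega = (4*u*(2*u^2 + 5*u*v + 2*v^2)) du + (4*u*(u^2 + 13*u*v + 10*v^2)) dv.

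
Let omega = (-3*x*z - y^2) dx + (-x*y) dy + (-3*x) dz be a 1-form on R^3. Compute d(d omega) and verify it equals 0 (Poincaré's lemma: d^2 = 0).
d(d omega) = 0

Step 1: d omega = sum_{i<j} (∂f_j/∂x_i - ∂f_i/∂x_j) dx_i ∧ dx_j:
  coeff of dx ∧ dy: y
  coeff of dx ∧ dz: 3*x - 3
  coeff of dy ∧ dz: 0
Step 2: Apply d again to each 2-form coefficient. The only possible 3-form in R^3 is dx ∧ dy ∧ dz, with coefficient
  ∂(coeff of dy∧dz)/∂x - ∂(coeff of dx∧dz)/∂y + ∂(coeff of dx∧dy)/∂z
  = ∂/∂x (0) - ∂/∂y (3*x - 3) + ∂/∂z (y).
Each of these terms simplifies to sums of mixed partials that cancel in pairs. The result is 0 (by equality of mixed partials for smooth functions — Schwarz / Clairaut).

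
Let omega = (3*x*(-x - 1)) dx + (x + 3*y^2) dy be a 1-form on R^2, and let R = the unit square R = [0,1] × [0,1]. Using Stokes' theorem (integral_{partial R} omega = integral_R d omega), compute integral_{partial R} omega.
integral_(partial R) omega = 1

Stokes: integral_partial_R omega = integral_R d omega with d omega = (∂Q/∂x - ∂P/∂y) dx ∧ dy.
  ∂Q/∂x = 1
  ∂P/∂y = 0
  integrand = ∂Q/∂x - ∂P/∂y = 1.
Integrating over R: integral_0^1 integral_0^1 (1) dx dy = 1.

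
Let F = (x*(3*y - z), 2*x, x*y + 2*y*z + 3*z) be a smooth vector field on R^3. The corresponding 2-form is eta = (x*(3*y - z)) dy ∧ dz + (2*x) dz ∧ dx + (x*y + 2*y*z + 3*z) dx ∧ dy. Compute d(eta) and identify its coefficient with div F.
d(eta) = (5*y - z + 3) dx ∧ dy ∧ dz; div F = 5*y - z + 3

For a 2-form in R^3 of the form above, applying d gives a 3-form with coefficient ∂P/∂x + ∂Q/∂y + ∂R/∂z:
  ∂P/∂x = 3*y - z
  ∂Q/∂y = 0
  ∂R/∂z = 2*y + 3
Sum = 5*y - z + 3, which is exactly div F.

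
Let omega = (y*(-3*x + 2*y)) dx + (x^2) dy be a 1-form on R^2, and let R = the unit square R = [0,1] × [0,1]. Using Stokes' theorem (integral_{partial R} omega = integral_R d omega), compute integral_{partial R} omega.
integral_(partial R) omega = 1/2

Stokes: integral_partial_R omega = integral_R d omega with d omega = (∂Q/∂x - ∂P/∂y) dx ∧ dy.
  ∂Q/∂x = 2*x
  ∂P/∂y = -3*x + 4*y
  integrand = ∂Q/∂x - ∂P/∂y = 5*x - 4*y.
Integrating over R: integral_0^1 integral_0^1 (5*x - 4*y) dx dy = 1/2.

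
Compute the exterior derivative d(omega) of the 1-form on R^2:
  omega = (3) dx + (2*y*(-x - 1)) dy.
d(omega) = (-2*y) dx ∧ dy

For a 1-form omega = sum_i f_i dx_i, the exterior derivative is
  d(omega) = sum_{i < j} (∂f_j/∂x_i - ∂f_i/∂x_j) dx_i ∧ dx_j.
  coefficient of dx ∧ dy: ∂f_2/∂x - ∂f_1/∂y = ∂(2*y*(-x - 1))/∂x - ∂(3)/∂y = -2*y
Assembling: d(omega) = (-2*y) dx ∧ dy.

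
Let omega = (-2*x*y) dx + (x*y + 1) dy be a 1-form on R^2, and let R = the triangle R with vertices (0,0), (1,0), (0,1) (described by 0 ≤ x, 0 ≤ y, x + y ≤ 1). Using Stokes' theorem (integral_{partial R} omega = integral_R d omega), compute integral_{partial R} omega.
integral_(partial R) omega = 1/2

Stokes: integral_partial_R omega = integral_R d omega with d omega = (∂Q/∂x - ∂P/∂y) dx ∧ dy.
  ∂Q/∂x = y
  ∂P/∂y = -2*x
  integrand = ∂Q/∂x - ∂P/∂y = 2*x + y.
Integrating over R: integral_0^1 integral_0^{1-x} (2*x + y) dy dx = 1/2.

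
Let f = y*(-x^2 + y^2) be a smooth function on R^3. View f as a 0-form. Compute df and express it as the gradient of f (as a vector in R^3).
df = (-2*x*y) dx + (-x^2 + 3*y^2) dy + (0) dz; grad f = (-2*x*y, -x^2 + 3*y^2, 0)

For a 0-form f, d f = (∂f/∂x) dx + (∂f/∂y) dy + (∂f/∂z) dz. The components of the vector representation are exactly the entries of grad f in Cartesian coordinates:
  ∂f/∂x = -2*x*y
  ∂f/∂y = -x^2 + 3*y^2
  ∂f/∂z = 0.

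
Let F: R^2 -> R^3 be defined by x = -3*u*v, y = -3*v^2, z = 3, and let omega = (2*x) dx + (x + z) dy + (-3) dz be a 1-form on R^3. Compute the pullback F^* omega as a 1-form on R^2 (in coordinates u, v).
F^* omega = (18*u*v^2) du + (18*v*(u^2 + u*v - 1)) dv

Using F^*(f dg) = (f ∘ F) d(g ∘ F), substitute each coordinate x_i by F_i(u, v) in f_i, and replace dx_i by d F_i = (∂F_i/∂u) du + (∂F_i/∂v) dv.
  For the x component: f_1(F) = -6*u*v; d F_1 = (-3*v) du + (-3*u) dv
  For the y component: f_2(F) = -3*u*v + 3; d F_2 = (0) du + (-6*v) dv
  For the z component: f_3(F) = -3; d F_3 = (0) du + (0) dv
Combining and collecting du, dv coefficients:
  coeff of du: 18*u*v^2
  coeff of dv: 18*v*(u^2 + u*v - 1)
F^* omega = (18*u*v^2) du + (18*v*(u^2 + u*v - 1)) dv.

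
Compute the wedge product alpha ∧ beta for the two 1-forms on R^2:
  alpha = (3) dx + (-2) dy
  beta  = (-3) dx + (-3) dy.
alpha ∧ beta = (-15) dx ∧ dy

Distribute the wedge, using dx_i ∧ dx_j = -dx_j ∧ dx_i and dx_i ∧ dx_i = 0. For each pair (i, j) with i < j, the coefficient of dx_i ∧ dx_j in alpha ∧ beta is (alpha_i * beta_j - alpha_j * beta_i). Collecting: alpha ∧ beta = (-15) dx ∧ dy.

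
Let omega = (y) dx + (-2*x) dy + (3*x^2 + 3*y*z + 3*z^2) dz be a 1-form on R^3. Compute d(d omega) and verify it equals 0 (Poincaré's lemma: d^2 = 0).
d(d omega) = 0

Step 1: d omega = sum_{i<j} (∂f_j/∂x_i - ∂f_i/∂x_j) dx_i ∧ dx_j:
  coeff of dx ∧ dy: -3
  coeff of dx ∧ dz: 6*x
  coeff of dy ∧ dz: 3*z
Step 2: Apply d again to each 2-form coefficient. The only possible 3-form in R^3 is dx ∧ dy ∧ dz, with coefficient
  ∂(coeff of dy∧dz)/∂x - ∂(coeff of dx∧dz)/∂y + ∂(coeff of dx∧dy)/∂z
  = ∂/∂x (3*z) - ∂/∂y (6*x) + ∂/∂z (-3).
Each of these terms simplifies to sums of mixed partials that cancel in pairs. The result is 0 (by equality of mixed partials for smooth functions — Schwarz / Clairaut).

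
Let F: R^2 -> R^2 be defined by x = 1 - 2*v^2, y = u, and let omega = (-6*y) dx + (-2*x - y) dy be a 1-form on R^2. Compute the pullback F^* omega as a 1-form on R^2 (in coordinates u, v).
F^* omega = (-u + 4*v^2 - 2) du + (24*u*v) dv

Using F^*(f dg) = (f ∘ F) d(g ∘ F), substitute each coordinate x_i by F_i(u, v) in f_i, and replace dx_i by d F_i = (∂F_i/∂u) du + (∂F_i/∂v) dv.
  For the x component: f_1(F) = -6*u; d F_1 = (0) du + (-4*v) dv
  For the y component: f_2(F) = -u + 4*v^2 - 2; d F_2 = (1) du + (0) dv
Combining and collecting du, dv coefficients:
  coeff of du: -u + 4*v^2 - 2
  coeff of dv: 24*u*v
F^* omega = (-u + 4*v^2 - 2) du + (24*u*v) dv.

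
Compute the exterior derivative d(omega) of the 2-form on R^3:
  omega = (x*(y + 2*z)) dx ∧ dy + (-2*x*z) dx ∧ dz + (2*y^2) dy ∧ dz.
d(omega) = (2*x) dx ∧ dy ∧ dz

For a 2-form omega = sum_{i<j} g_{ij} dx_i ∧ dx_j, the exterior derivative is
  d(omega) = sum_{i<j} d(g_{ij}) ∧ dx_i ∧ dx_j = sum_{i<j, k} (∂g_{ij}/∂x_k) dx_k ∧ dx_i ∧ dx_j.
Expand each term, using dx_k ∧ dx_i ∧ dx_j = sgn(permutation) dx_{(a)} ∧ dx_{(b)} ∧ dx_{(c)} with (a < b < c) sorted:
  d(x*(y + 2*z)) includes (∂/∂z)(x*(y + 2*z)) dz = (2*x) dz, which multiplied by dx ∧ dy gives (2*x) dx ∧ dy ∧ dz
Collecting like 3-forms: d(omega) = (2*x) dx ∧ dy ∧ dz.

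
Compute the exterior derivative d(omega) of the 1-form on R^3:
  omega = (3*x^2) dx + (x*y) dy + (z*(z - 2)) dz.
d(omega) = (y) dx ∧ dy

For a 1-form omega = sum_i f_i dx_i, the exterior derivative is
  d(omega) = sum_{i < j} (∂f_j/∂x_i - ∂f_i/∂x_j) dx_i ∧ dx_j.
  coefficient of dx ∧ dy: ∂f_2/∂x - ∂f_1/∂y = ∂(x*y)/∂x - ∂(3*x^2)/∂y = y
Assembling: d(omega) = (y) dx ∧ dy.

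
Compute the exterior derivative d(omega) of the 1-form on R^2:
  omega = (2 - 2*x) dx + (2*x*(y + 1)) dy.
d(omega) = (2*y + 2) dx ∧ dy

For a 1-form omega = sum_i f_i dx_i, the exterior derivative is
  d(omega) = sum_{i < j} (∂f_j/∂x_i - ∂f_i/∂x_j) dx_i ∧ dx_j.
  coefficient of dx ∧ dy: ∂f_2/∂x - ∂f_1/∂y = ∂(2*x*(y + 1))/∂x - ∂(2 - 2*x)/∂y = 2*y + 2
Assembling: d(omega) = (2*y + 2) dx ∧ dy.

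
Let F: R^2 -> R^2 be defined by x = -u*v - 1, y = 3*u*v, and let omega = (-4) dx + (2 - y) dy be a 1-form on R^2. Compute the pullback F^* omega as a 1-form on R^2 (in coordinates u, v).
F^* omega = (v*(-9*u*v + 10)) du + (u*(-9*u*v + 10)) dv

Using F^*(f dg) = (f ∘ F) d(g ∘ F), substitute each coordinate x_i by F_i(u, v) in f_i, and replace dx_i by d F_i = (∂F_i/∂u) du + (∂F_i/∂v) dv.
  For the x component: f_1(F) = -4; d F_1 = (-v) du + (-u) dv
  For the y component: f_2(F) = -3*u*v + 2; d F_2 = (3*v) du + (3*u) dv
Combining and collecting du, dv coefficients:
  coeff of du: v*(-9*u*v + 10)
  coeff of dv: u*(-9*u*v + 10)
F^* omega = (v*(-9*u*v + 10)) du + (u*(-9*u*v + 10)) dv.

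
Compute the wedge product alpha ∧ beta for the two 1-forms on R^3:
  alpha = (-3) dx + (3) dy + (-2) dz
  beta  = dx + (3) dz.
alpha ∧ beta = (-7) dx ∧ dz + (-3) dx ∧ dy + (9) dy ∧ dz

Distribute the wedge, using dx_i ∧ dx_j = -dx_j ∧ dx_i and dx_i ∧ dx_i = 0. For each pair (i, j) with i < j, the coefficient of dx_i ∧ dx_j in alpha ∧ beta is (alpha_i * beta_j - alpha_j * beta_i). Collecting: alpha ∧ beta = (-7) dx ∧ dz + (-3) dx ∧ dy + (9) dy ∧ dz.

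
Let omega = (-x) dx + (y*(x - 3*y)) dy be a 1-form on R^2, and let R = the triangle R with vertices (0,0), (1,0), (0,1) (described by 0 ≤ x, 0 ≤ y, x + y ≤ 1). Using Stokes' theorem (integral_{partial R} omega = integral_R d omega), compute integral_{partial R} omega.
integral_(partial R) omega = 1/6

Stokes: integral_partial_R omega = integral_R d omega with d omega = (∂Q/∂x - ∂P/∂y) dx ∧ dy.
  ∂Q/∂x = y
  ∂P/∂y = 0
  integrand = ∂Q/∂x - ∂P/∂y = y.
Integrating over R: integral_0^1 integral_0^{1-x} (y) dy dx = 1/6.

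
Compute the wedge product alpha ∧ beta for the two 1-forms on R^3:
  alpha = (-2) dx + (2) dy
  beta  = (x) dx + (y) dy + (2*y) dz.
alpha ∧ beta = (-2*x - 2*y) dx ∧ dy + (-4*y) dx ∧ dz + (4*y) dy ∧ dz

Distribute the wedge, using dx_i ∧ dx_j = -dx_j ∧ dx_i and dx_i ∧ dx_i = 0. For each pair (i, j) with i < j, the coefficient of dx_i ∧ dx_j in alpha ∧ beta is (alpha_i * beta_j - alpha_j * beta_i). Collecting: alpha ∧ beta = (-2*x - 2*y) dx ∧ dy + (-4*y) dx ∧ dz + (4*y) dy ∧ dz.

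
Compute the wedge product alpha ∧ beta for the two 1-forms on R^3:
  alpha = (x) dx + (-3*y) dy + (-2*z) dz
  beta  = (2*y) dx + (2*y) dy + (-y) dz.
alpha ∧ beta = (2*y*(x + 3*y)) dx ∧ dy + (y*(-x + 4*z)) dx ∧ dz + (y*(3*y + 4*z)) dy ∧ dz

Distribute the wedge, using dx_i ∧ dx_j = -dx_j ∧ dx_i and dx_i ∧ dx_i = 0. For each pair (i, j) with i < j, the coefficient of dx_i ∧ dx_j in alpha ∧ beta is (alpha_i * beta_j - alpha_j * beta_i). Collecting: alpha ∧ beta = (2*y*(x + 3*y)) dx ∧ dy + (y*(-x + 4*z)) dx ∧ dz + (y*(3*y + 4*z)) dy ∧ dz.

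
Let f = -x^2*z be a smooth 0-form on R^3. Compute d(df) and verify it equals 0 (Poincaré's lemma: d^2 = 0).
d(df) = 0

Step 1: df = sum_i (∂f/∂x_i) dx_i = (-2*x*z) dx + (0) dy + (-x^2) dz.
Step 2: Apply d again. Using the 1-form formula, the coefficient of dx ∧ dy in d(df) is ∂^2 f/∂x ∂y - ∂^2 f/∂y ∂x = (0) - (0) = 0 (equality of mixed partials for smooth f).
Similarly for dx ∧ dz and dy ∧ dz — all coefficients vanish. So d(df) = 0.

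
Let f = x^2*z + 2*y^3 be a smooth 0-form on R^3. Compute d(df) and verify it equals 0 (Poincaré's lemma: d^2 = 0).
d(df) = 0

Step 1: df = sum_i (∂f/∂x_i) dx_i = (2*x*z) dx + (6*y^2) dy + (x^2) dz.
Step 2: Apply d again. Using the 1-form formula, the coefficient of dx ∧ dy in d(df) is ∂^2 f/∂x ∂y - ∂^2 f/∂y ∂x = (0) - (0) = 0 (equality of mixed partials for smooth f).
Similarly for dx ∧ dz and dy ∧ dz — all coefficients vanish. So d(df) = 0.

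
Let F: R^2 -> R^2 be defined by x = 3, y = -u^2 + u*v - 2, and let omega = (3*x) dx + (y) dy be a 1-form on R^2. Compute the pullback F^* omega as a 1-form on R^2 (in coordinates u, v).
F^* omega = (2*u^3 - 3*u^2*v + u*v^2 + 4*u - 2*v) du + (u*(-u^2 + u*v - 2)) dv

Using F^*(f dg) = (f ∘ F) d(g ∘ F), substitute each coordinate x_i by F_i(u, v) in f_i, and replace dx_i by d F_i = (∂F_i/∂u) du + (∂F_i/∂v) dv.
  For the x component: f_1(F) = 9; d F_1 = (0) du + (0) dv
  For the y component: f_2(F) = -u^2 + u*v - 2; d F_2 = (-2*u + v) du + (u) dv
Combining and collecting du, dv coefficients:
  coeff of du: 2*u^3 - 3*u^2*v + u*v^2 + 4*u - 2*v
  coeff of dv: u*(-u^2 + u*v - 2)
F^* omega = (2*u^3 - 3*u^2*v + u*v^2 + 4*u - 2*v) du + (u*(-u^2 + u*v - 2)) dv.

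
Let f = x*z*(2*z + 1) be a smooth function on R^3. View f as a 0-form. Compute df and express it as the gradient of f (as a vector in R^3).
df = (z*(2*z + 1)) dx + (0) dy + (x*(4*z + 1)) dz; grad f = (z*(2*z + 1), 0, x*(4*z + 1))

For a 0-form f, d f = (∂f/∂x) dx + (∂f/∂y) dy + (∂f/∂z) dz. The components of the vector representation are exactly the entries of grad f in Cartesian coordinates:
  ∂f/∂x = z*(2*z + 1)
  ∂f/∂y = 0
  ∂f/∂z = x*(4*z + 1).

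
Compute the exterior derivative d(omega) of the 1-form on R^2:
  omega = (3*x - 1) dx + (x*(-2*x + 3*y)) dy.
d(omega) = (-4*x + 3*y) dx ∧ dy

For a 1-form omega = sum_i f_i dx_i, the exterior derivative is
  d(omega) = sum_{i < j} (∂f_j/∂x_i - ∂f_i/∂x_j) dx_i ∧ dx_j.
  coefficient of dx ∧ dy: ∂f_2/∂x - ∂f_1/∂y = ∂(x*(-2*x + 3*y))/∂x - ∂(3*x - 1)/∂y = -4*x + 3*y
Assembling: d(omega) = (-4*x + 3*y) dx ∧ dy.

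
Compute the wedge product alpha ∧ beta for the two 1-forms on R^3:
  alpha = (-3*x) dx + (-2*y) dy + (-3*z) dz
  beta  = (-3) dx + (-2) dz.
alpha ∧ beta = (6*x - 9*z) dx ∧ dz + (-6*y) dx ∧ dy + (4*y) dy ∧ dz

Distribute the wedge, using dx_i ∧ dx_j = -dx_j ∧ dx_i and dx_i ∧ dx_i = 0. For each pair (i, j) with i < j, the coefficient of dx_i ∧ dx_j in alpha ∧ beta is (alpha_i * beta_j - alpha_j * beta_i). Collecting: alpha ∧ beta = (6*x - 9*z) dx ∧ dz + (-6*y) dx ∧ dy + (4*y) dy ∧ dz.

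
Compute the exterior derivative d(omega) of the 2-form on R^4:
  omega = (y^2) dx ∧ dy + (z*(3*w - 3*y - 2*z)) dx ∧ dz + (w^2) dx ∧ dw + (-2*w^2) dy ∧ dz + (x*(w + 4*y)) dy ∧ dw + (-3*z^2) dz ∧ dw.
d(omega) = (3*z) dx ∧ dy ∧ dz + (3*z) dx ∧ dz ∧ dw + (-4*w) dy ∧ dz ∧ dw + (w + 4*y) dx ∧ dy ∧ dw

For a 2-form omega = sum_{i<j} g_{ij} dx_i ∧ dx_j, the exterior derivative is
  d(omega) = sum_{i<j} d(g_{ij}) ∧ dx_i ∧ dx_j = sum_{i<j, k} (∂g_{ij}/∂x_k) dx_k ∧ dx_i ∧ dx_j.
Expand each term, using dx_k ∧ dx_i ∧ dx_j = sgn(permutation) dx_{(a)} ∧ dx_{(b)} ∧ dx_{(c)} with (a < b < c) sorted:
  d(z*(3*w - 3*y - 2*z)) includes (∂/∂y)(z*(3*w - 3*y - 2*z)) dy = (-3*z) dy, which multiplied by dx ∧ dz gives (3*z) dx ∧ dy ∧ dz
  d(z*(3*w - 3*y - 2*z)) includes (∂/∂w)(z*(3*w - 3*y - 2*z)) dw = (3*z) dw, which multiplied by dx ∧ dz gives (3*z) dx ∧ dz ∧ dw
  d(-2*w^2) includes (∂/∂w)(-2*w^2) dw = (-4*w) dw, which multiplied by dy ∧ dz gives (-4*w) dy ∧ dz ∧ dw
  d(x*(w + 4*y)) includes (∂/∂x)(x*(w + 4*y)) dx = (w + 4*y) dx, which multiplied by dy ∧ dw gives (w + 4*y) dx ∧ dy ∧ dw
Collecting like 3-forms: d(omega) = (3*z) dx ∧ dy ∧ dz + (3*z) dx ∧ dz ∧ dw + (-4*w) dy ∧ dz ∧ dw + (w + 4*y) dx ∧ dy ∧ dw.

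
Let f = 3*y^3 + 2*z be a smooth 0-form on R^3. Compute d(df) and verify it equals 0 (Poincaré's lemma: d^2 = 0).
d(df) = 0

Step 1: df = sum_i (∂f/∂x_i) dx_i = (0) dx + (9*y^2) dy + (2) dz.
Step 2: Apply d again. Using the 1-form formula, the coefficient of dx ∧ dy in d(df) is ∂^2 f/∂x ∂y - ∂^2 f/∂y ∂x = (0) - (0) = 0 (equality of mixed partials for smooth f).
Similarly for dx ∧ dz and dy ∧ dz — all coefficients vanish. So d(df) = 0.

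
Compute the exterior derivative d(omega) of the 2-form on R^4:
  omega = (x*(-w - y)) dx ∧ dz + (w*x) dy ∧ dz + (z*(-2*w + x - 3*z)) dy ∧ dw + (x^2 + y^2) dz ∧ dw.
d(omega) = (w + x) dx ∧ dy ∧ dz + (x) dx ∧ dz ∧ dw + (2*w + 2*y + 6*z) dy ∧ dz ∧ dw + (z) dx ∧ dy ∧ dw

For a 2-form omega = sum_{i<j} g_{ij} dx_i ∧ dx_j, the exterior derivative is
  d(omega) = sum_{i<j} d(g_{ij}) ∧ dx_i ∧ dx_j = sum_{i<j, k} (∂g_{ij}/∂x_k) dx_k ∧ dx_i ∧ dx_j.
Expand each term, using dx_k ∧ dx_i ∧ dx_j = sgn(permutation) dx_{(a)} ∧ dx_{(b)} ∧ dx_{(c)} with (a < b < c) sorted:
  d(x*(-w - y)) includes (∂/∂y)(x*(-w - y)) dy = (-x) dy, which multiplied by dx ∧ dz gives (x) dx ∧ dy ∧ dz
  d(x*(-w - y)) includes (∂/∂w)(x*(-w - y)) dw = (-x) dw, which multiplied by dx ∧ dz gives (-x) dx ∧ dz ∧ dw
  d(w*x) includes (∂/∂x)(w*x) dx = (w) dx, which multiplied by dy ∧ dz gives (w) dx ∧ dy ∧ dz
  d(w*x) includes (∂/∂w)(w*x) dw = (x) dw, which multiplied by dy ∧ dz gives (x) dy ∧ dz ∧ dw
  d(z*(-2*w + x - 3*z)) includes (∂/∂x)(z*(-2*w + x - 3*z)) dx = (z) dx, which multiplied by dy ∧ dw gives (z) dx ∧ dy ∧ dw
  d(z*(-2*w + x - 3*z)) includes (∂/∂z)(z*(-2*w + x - 3*z)) dz = (-2*w + x - 6*z) dz, which multiplied by dy ∧ dw gives (2*w - x + 6*z) dy ∧ dz ∧ dw
  d(x^2 + y^2) includes (∂/∂x)(x^2 + y^2) dx = (2*x) dx, which multiplied by dz ∧ dw gives (2*x) dx ∧ dz ∧ dw
  d(x^2 + y^2) includes (∂/∂y)(x^2 + y^2) dy = (2*y) dy, which multiplied by dz ∧ dw gives (2*y) dy ∧ dz ∧ dw
Collecting like 3-forms: d(omega) = (w + x) dx ∧ dy ∧ dz + (x) dx ∧ dz ∧ dw + (2*w + 2*y + 6*z) dy ∧ dz ∧ dw + (z) dx ∧ dy ∧ dw.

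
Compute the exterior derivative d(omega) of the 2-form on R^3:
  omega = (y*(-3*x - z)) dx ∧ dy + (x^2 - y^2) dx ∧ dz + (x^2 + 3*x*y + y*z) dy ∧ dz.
d(omega) = (2*x + 4*y) dx ∧ dy ∧ dz

For a 2-form omega = sum_{i<j} g_{ij} dx_i ∧ dx_j, the exterior derivative is
  d(omega) = sum_{i<j} d(g_{ij}) ∧ dx_i ∧ dx_j = sum_{i<j, k} (∂g_{ij}/∂x_k) dx_k ∧ dx_i ∧ dx_j.
Expand each term, using dx_k ∧ dx_i ∧ dx_j = sgn(permutation) dx_{(a)} ∧ dx_{(b)} ∧ dx_{(c)} with (a < b < c) sorted:
  d(y*(-3*x - z)) includes (∂/∂z)(y*(-3*x - z)) dz = (-y) dz, which multiplied by dx ∧ dy gives (-y) dx ∧ dy ∧ dz
  d(x^2 - y^2) includes (∂/∂y)(x^2 - y^2) dy = (-2*y) dy, which multiplied by dx ∧ dz gives (2*y) dx ∧ dy ∧ dz
  d(x^2 + 3*x*y + y*z) includes (∂/∂x)(x^2 + 3*x*y + y*z) dx = (2*x + 3*y) dx, which multiplied by dy ∧ dz gives (2*x + 3*y) dx ∧ dy ∧ dz
Collecting like 3-forms: d(omega) = (2*x + 4*y) dx ∧ dy ∧ dz.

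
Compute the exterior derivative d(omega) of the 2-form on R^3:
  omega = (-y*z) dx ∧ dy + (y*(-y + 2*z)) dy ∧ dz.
d(omega) = (-y) dx ∧ dy ∧ dz

For a 2-form omega = sum_{i<j} g_{ij} dx_i ∧ dx_j, the exterior derivative is
  d(omega) = sum_{i<j} d(g_{ij}) ∧ dx_i ∧ dx_j = sum_{i<j, k} (∂g_{ij}/∂x_k) dx_k ∧ dx_i ∧ dx_j.
Expand each term, using dx_k ∧ dx_i ∧ dx_j = sgn(permutation) dx_{(a)} ∧ dx_{(b)} ∧ dx_{(c)} with (a < b < c) sorted:
  d(-y*z) includes (∂/∂z)(-y*z) dz = (-y) dz, which multiplied by dx ∧ dy gives (-y) dx ∧ dy ∧ dz
Collecting like 3-forms: d(omega) = (-y) dx ∧ dy ∧ dz.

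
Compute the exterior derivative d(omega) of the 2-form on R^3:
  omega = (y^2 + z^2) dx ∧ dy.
d(omega) = (2*z) dx ∧ dy ∧ dz

For a 2-form omega = sum_{i<j} g_{ij} dx_i ∧ dx_j, the exterior derivative is
  d(omega) = sum_{i<j} d(g_{ij}) ∧ dx_i ∧ dx_j = sum_{i<j, k} (∂g_{ij}/∂x_k) dx_k ∧ dx_i ∧ dx_j.
Expand each term, using dx_k ∧ dx_i ∧ dx_j = sgn(permutation) dx_{(a)} ∧ dx_{(b)} ∧ dx_{(c)} with (a < b < c) sorted:
  d(y^2 + z^2) includes (∂/∂z)(y^2 + z^2) dz = (2*z) dz, which multiplied by dx ∧ dy gives (2*z) dx ∧ dy ∧ dz
Collecting like 3-forms: d(omega) = (2*z) dx ∧ dy ∧ dz.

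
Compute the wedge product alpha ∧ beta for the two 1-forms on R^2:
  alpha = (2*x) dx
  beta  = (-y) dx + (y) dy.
alpha ∧ beta = (2*x*y) dx ∧ dy

Distribute the wedge, using dx_i ∧ dx_j = -dx_j ∧ dx_i and dx_i ∧ dx_i = 0. For each pair (i, j) with i < j, the coefficient of dx_i ∧ dx_j in alpha ∧ beta is (alpha_i * beta_j - alpha_j * beta_i). Collecting: alpha ∧ beta = (2*x*y) dx ∧ dy.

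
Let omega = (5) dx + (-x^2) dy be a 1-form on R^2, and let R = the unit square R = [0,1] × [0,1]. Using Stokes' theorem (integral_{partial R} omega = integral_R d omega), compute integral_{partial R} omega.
integral_(partial R) omega = -1

Stokes: integral_partial_R omega = integral_R d omega with d omega = (∂Q/∂x - ∂P/∂y) dx ∧ dy.
  ∂Q/∂x = -2*x
  ∂P/∂y = 0
  integrand = ∂Q/∂x - ∂P/∂y = -2*x.
Integrating over R: integral_0^1 integral_0^1 (-2*x) dx dy = -1.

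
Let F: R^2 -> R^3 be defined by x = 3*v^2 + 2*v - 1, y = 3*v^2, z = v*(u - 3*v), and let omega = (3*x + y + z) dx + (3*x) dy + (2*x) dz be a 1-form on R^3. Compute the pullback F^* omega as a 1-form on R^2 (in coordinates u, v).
F^* omega = (2*v*(3*v^2 + 2*v - 1)) du + (12*u*v^2 + 6*u*v - 2*u + 72*v^3 + 66*v^2 - 12*v - 6) dv

Using F^*(f dg) = (f ∘ F) d(g ∘ F), substitute each coordinate x_i by F_i(u, v) in f_i, and replace dx_i by d F_i = (∂F_i/∂u) du + (∂F_i/∂v) dv.
  For the x component: f_1(F) = u*v + 9*v^2 + 6*v - 3; d F_1 = (0) du + (6*v + 2) dv
  For the y component: f_2(F) = 9*v^2 + 6*v - 3; d F_2 = (0) du + (6*v) dv
  For the z component: f_3(F) = 6*v^2 + 4*v - 2; d F_3 = (v) du + (u - 6*v) dv
Combining and collecting du, dv coefficients:
  coeff of du: 2*v*(3*v^2 + 2*v - 1)
  coeff of dv: 12*u*v^2 + 6*u*v - 2*u + 72*v^3 + 66*v^2 - 12*v - 6
F^* omega = (2*v*(3*v^2 + 2*v - 1)) du + (12*u*v^2 + 6*u*v - 2*u + 72*v^3 + 66*v^2 - 12*v - 6) dv.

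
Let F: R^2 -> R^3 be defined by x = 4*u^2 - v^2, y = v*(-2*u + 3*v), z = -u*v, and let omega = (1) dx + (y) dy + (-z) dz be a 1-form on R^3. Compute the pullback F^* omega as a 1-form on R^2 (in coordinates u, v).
F^* omega = (3*u*v^2 + 8*u - 6*v^3) du + (v*(3*u^2 - 18*u*v + 18*v^2 - 2)) dv

Using F^*(f dg) = (f ∘ F) d(g ∘ F), substitute each coordinate x_i by F_i(u, v) in f_i, and replace dx_i by d F_i = (∂F_i/∂u) du + (∂F_i/∂v) dv.
  For the x component: f_1(F) = 1; d F_1 = (8*u) du + (-2*v) dv
  For the y component: f_2(F) = v*(-2*u + 3*v); d F_2 = (-2*v) du + (-2*u + 6*v) dv
  For the z component: f_3(F) = u*v; d F_3 = (-v) du + (-u) dv
Combining and collecting du, dv coefficients:
  coeff of du: 3*u*v^2 + 8*u - 6*v^3
  coeff of dv: v*(3*u^2 - 18*u*v + 18*v^2 - 2)
F^* omega = (3*u*v^2 + 8*u - 6*v^3) du + (v*(3*u^2 - 18*u*v + 18*v^2 - 2)) dv.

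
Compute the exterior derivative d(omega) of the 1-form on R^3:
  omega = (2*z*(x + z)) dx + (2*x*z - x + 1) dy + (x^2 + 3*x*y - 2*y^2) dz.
d(omega) = (2*z - 1) dx ∧ dy + (3*y - 4*z) dx ∧ dz + (x - 4*y) dy ∧ dz

For a 1-form omega = sum_i f_i dx_i, the exterior derivative is
  d(omega) = sum_{i < j} (∂f_j/∂x_i - ∂f_i/∂x_j) dx_i ∧ dx_j.
  coefficient of dx ∧ dy: ∂f_2/∂x - ∂f_1/∂y = ∂(2*x*z - x + 1)/∂x - ∂(2*z*(x + z))/∂y = 2*z - 1
  coefficient of dx ∧ dz: ∂f_3/∂x - ∂f_1/∂z = ∂(x^2 + 3*x*y - 2*y^2)/∂x - ∂(2*z*(x + z))/∂z = 3*y - 4*z
  coefficient of dy ∧ dz: ∂f_3/∂y - ∂f_2/∂z = ∂(x^2 + 3*x*y - 2*y^2)/∂y - ∂(2*x*z - x + 1)/∂z = x - 4*y
Assembling: d(omega) = (2*z - 1) dx ∧ dy + (3*y - 4*z) dx ∧ dz + (x - 4*y) dy ∧ dz.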